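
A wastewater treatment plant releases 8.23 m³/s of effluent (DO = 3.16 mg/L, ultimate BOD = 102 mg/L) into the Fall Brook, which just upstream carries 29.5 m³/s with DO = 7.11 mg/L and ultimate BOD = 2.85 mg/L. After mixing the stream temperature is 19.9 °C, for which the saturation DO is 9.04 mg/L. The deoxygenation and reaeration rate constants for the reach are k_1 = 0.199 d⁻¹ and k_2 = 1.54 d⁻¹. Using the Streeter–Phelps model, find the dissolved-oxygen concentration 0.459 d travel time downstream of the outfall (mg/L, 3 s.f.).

DO ≈ 6.14 mg/L

Mixed DO = (29.5×7.11 + 8.23×3.16)/(29.5+8.23) = 235.8/37.73 = 6.248 mg/L.
Mixed L₀ = (29.5×2.85 + 8.23×102)/(37.73) = 923.5/37.73 = 24.48 mg/L.
Initial deficit D₀ = C_s − DO₀ = 9.04 − 6.248 = 2.792 mg/L.
D(0.459) = [0.199×24.48/(1.54−0.199)](e^(−0.199×0.459) − e^(−1.54×0.459)) + 2.792 e^(−1.54×0.459)
= 3.632 × (0.9127 − 0.4932) + 2.792 × 0.4932 = 2.901 mg/L.
DO = 9.04 − 2.901 = 6.139 mg/L.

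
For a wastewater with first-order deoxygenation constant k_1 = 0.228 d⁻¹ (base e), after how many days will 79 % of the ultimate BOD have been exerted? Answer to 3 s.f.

y/L₀ = 1 − e^(−k_1 t) = 0.79 ⇒ e^(−k_1 t) = 0.210
t = −ln(0.210) / 0.228 = 1.561 / 0.228 = 6.845 d.

t ≈ 6.84 d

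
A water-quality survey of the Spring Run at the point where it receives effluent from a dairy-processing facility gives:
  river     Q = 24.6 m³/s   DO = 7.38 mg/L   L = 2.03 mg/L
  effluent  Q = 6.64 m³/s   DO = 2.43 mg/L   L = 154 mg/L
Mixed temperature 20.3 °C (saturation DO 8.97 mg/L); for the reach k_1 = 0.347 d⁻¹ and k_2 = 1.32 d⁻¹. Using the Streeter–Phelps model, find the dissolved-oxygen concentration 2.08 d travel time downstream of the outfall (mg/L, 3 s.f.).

Mixed DO = (24.6×7.38 + 6.64×2.43)/(24.6+6.64) = 197.7/31.24 = 6.328 mg/L.
Mixed L₀ = (24.6×2.03 + 6.64×154)/(31.24) = 1072/31.24 = 34.33 mg/L.
Initial deficit D₀ = C_s − DO₀ = 8.97 − 6.328 = 2.642 mg/L.
D(2.08) = [0.347×34.33/(1.32−0.347)](e^(−0.347×2.08) − e^(−1.32×2.08)) + 2.642 e^(−1.32×2.08)
= 12.24 × (0.4859 − 0.06421) + 2.642 × 0.06421 = 5.333 mg/L.
DO = 8.97 − 5.333 = 3.637 mg/L.

DO ≈ 3.64 mg/L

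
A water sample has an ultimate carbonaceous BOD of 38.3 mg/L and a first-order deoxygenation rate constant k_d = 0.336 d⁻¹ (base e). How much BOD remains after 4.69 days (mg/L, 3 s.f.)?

L ≈ 7.92 mg/L

L_t = L₀ e^(−k_d t) = 38.3 × e^(−0.336×4.69) = 38.3 × 0.2068 = 7.922 mg/L.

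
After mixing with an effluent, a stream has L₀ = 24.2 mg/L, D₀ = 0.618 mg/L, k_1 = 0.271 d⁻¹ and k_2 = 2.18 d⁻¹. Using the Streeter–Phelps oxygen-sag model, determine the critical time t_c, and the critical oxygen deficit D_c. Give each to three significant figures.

t_c ≈ 0.988 d; D_c ≈ 2.30 mg/L

t_c = [1/(k_2−k_1)] ln[(k_2/k_1)(1 − D₀(k_2−k_1)/(k_1 L₀))]
= [1/(2.18−0.271)] ln[(2.18/0.271)(1 − 0.618×1.909/(0.271×24.2))]
= (1/1.909) ln[8.044 × 0.8201] = 0.5238 × ln(6.597) = 0.5238 × 1.887 = 0.9883 d.
L(t_c) = L₀ e^(−k_1 t_c) = 24.2 × 0.7650 = 18.51 mg/L, and at the critical point k_2 D_c = k_1 L, so D_c = (0.271/2.18) × 18.51 = 2.302 mg/L.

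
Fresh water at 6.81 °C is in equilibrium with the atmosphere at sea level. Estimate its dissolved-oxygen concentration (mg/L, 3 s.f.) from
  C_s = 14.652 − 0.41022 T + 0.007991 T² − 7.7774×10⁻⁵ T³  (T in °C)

C_s = 14.652 − 0.41022×6.81 + 0.007991×6.81² − 7.7774×10⁻⁵×6.81³ = 12.20 mg/L.

C_s ≈ 12.2 mg/L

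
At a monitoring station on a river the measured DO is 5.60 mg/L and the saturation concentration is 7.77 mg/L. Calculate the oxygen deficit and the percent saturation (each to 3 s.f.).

D ≈ 2.17 mg/L; 72.1 % saturation

D = C_s − C = 7.77 − 5.60 = 2.17 mg/L.
% saturation = 5.60/7.77 × 100 = 72.1 %.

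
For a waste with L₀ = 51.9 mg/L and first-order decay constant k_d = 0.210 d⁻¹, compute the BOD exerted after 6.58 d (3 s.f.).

y ≈ 38.9 mg/L

y_t = L₀(1 − e^(−k_d t)) = 51.9 × (1 − e^(−0.210×6.58))
= 51.9 × (1 − 0.2511) = 51.9 × 0.7489 = 38.87 mg/L.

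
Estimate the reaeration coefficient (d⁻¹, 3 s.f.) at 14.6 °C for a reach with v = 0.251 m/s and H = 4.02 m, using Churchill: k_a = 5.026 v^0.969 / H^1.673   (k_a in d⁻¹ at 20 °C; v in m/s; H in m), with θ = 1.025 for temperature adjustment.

k_a(20) = 5.026 × 0.251^0.969 / 4.02^1.673 = 5.026 × 0.2620 / 10.25 = 0.1284 d⁻¹.
k_a(14.6) = 0.1284 × 1.025^(14.6−20) = 0.1284 × 0.8752 = 0.1124 d⁻¹.

k_a ≈ 0.112 d⁻¹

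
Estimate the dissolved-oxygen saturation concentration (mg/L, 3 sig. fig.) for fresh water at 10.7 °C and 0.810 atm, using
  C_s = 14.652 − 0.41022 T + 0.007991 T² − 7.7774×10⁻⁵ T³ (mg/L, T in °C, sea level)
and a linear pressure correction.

At sea level: C_s = 14.652 − 0.41022×10.7 + 0.007991×10.7² − 7.7774×10⁻⁵×10.7³ = 11.08 mg/L.
Pressure correction: C_s' = 11.08 × 0.810 = 8.977 mg/L.

C_s ≈ 8.98 mg/L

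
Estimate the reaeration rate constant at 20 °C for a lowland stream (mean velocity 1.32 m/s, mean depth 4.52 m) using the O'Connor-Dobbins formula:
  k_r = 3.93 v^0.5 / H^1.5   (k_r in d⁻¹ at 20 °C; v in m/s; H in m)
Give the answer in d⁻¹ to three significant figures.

k_r = 3.93 × 1.32^0.5 / 4.52^1.5 = 3.93 × 1.149 / 9.610 = 0.4699 d⁻¹.

k_r ≈ 0.470 d⁻¹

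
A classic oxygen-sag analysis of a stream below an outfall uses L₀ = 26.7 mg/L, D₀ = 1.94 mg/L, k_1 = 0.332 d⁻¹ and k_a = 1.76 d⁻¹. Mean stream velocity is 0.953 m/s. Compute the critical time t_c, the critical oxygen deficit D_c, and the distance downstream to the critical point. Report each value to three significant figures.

t_c ≈ 0.906 d; D_c ≈ 3.73 mg/L; x_c ≈ 74.6 km

t_c = [1/(k_a−k_1)] ln[(k_a/k_1)(1 − D₀(k_a−k_1)/(k_1 L₀))]
= [1/(1.76−0.332)] ln[(1.76/0.332)(1 − 1.94×1.428/(0.332×26.7))]
= (1/1.428) ln[5.301 × 0.6875] = 0.7003 × ln(3.644) = 0.7003 × 1.293 = 0.9056 d.
D_c = (k_1/k_a) L₀ e^(−k_1 t_c) = (0.332/1.76) × 26.7 × e^(−0.332×0.9056) = 0.1886 × 26.7 × 0.7403 = 3.729 mg/L.
x_c = v t_c = 0.953 m/s × 0.9056 d × 86400 s/d = 74570 m ≈ 74.6 km.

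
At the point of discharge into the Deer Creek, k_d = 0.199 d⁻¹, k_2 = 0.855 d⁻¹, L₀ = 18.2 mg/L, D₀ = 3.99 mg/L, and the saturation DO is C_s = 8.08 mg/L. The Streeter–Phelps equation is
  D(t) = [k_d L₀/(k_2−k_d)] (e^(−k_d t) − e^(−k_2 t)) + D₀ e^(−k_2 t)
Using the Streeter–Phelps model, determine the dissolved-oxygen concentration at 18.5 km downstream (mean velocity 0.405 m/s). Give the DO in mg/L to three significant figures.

DO ≈ 4.08 mg/L

Travel time t = x/v = 18.5 km / (0.405 m/s) = 18500 m / 0.405 m/s = 45680 s = 0.5287 d.
k_d L₀/(k_2−k_d) = 0.199×18.2/(0.855−0.199) = 3.622/0.6560 = 5.521 mg/L.
e^(−k_d t) = e^(−0.199×0.5287) = 0.9001; e^(−k_2 t) = e^(−0.855×0.5287) = 0.6363.
D = 5.521 × (0.9001 − 0.6363) + 3.99 × 0.6363 = 1.456 + 2.539 = 3.995 mg/L.
DO = C_s − D = 8.08 − 3.995 = 4.085 mg/L.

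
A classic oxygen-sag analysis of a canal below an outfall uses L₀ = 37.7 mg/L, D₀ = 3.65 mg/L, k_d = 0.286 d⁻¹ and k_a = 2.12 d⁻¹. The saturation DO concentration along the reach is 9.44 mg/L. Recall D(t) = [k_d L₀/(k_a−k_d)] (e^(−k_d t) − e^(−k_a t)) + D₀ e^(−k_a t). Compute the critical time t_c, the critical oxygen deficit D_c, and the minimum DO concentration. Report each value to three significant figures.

t_c ≈ 0.563 d; D_c ≈ 4.33 mg/L; min DO ≈ 5.11 mg/L

At the critical point dD/dt = 0, so k_d L₀ e^(−k_d t) = k_a D. Substituting D(t) from the Streeter–Phelps equation and solving for t gives
t_c = ln[(k_a/k_d)(1 − D₀(k_a−k_d)/(k_d L₀))] / (k_a−k_d).
Here k_a−k_d = 1.834 d⁻¹ and 1 − D₀(k_a−k_d)/(k_d L₀) = 1 − 3.65×1.834/(0.286×37.7) = 0.3792, so
t_c = ln(7.413 × 0.3792) / 1.834 = 1.033 / 1.834 = 0.5634 d.
D_c = (k_d/k_a) L₀ e^(−k_d t_c) = (0.286/2.12) × 37.7 × e^(−0.286×0.5634) = 0.1349 × 37.7 × 0.8512 = 4.329 mg/L.
Minimum DO = C_s − D_c = 9.44 − 4.329 = 5.111 mg/L.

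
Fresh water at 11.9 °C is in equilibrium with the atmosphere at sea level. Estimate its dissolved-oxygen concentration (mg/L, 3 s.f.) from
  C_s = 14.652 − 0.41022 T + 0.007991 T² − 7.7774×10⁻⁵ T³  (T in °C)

C_s = 14.652 − 0.41022×11.9 + 0.007991×11.9² − 7.7774×10⁻⁵×11.9³ = 10.77 mg/L.

C_s ≈ 10.8 mg/L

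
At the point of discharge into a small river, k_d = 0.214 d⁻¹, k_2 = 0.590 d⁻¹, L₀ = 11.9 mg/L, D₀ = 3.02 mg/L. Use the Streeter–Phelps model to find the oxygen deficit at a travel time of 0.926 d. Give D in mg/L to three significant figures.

k_d L₀/(k_2−k_d) = 0.214×11.9/(0.590−0.214) = 2.547/0.3760 = 6.773 mg/L.
e^(−k_d t) = e^(−0.214×0.9260) = 0.8202; e^(−k_2 t) = e^(−0.590×0.9260) = 0.5791.
D = 6.773 × (0.8202 − 0.5791) + 3.02 × 0.5791 = 1.633 + 1.749 = 3.382 mg/L.

D ≈ 3.38 mg/L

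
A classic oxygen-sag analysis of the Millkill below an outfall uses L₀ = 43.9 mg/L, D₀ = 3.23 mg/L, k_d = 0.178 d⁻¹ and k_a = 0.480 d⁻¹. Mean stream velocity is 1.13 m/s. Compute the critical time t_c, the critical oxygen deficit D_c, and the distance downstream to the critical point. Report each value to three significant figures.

At the critical point dD/dt = 0, so k_d L₀ e^(−k_d t) = k_a D. Substituting D(t) from the Streeter–Phelps equation and solving for t gives
t_c = ln[(k_a/k_d)(1 − D₀(k_a−k_d)/(k_d L₀))] / (k_a−k_d).
Here k_a−k_d = 0.3020 d⁻¹ and 1 − D₀(k_a−k_d)/(k_d L₀) = 1 − 3.23×0.3020/(0.178×43.9) = 0.8752, so
t_c = ln(2.697 × 0.8752) / 0.3020 = 0.8587 / 0.3020 = 2.843 d.
L(t_c) = L₀ e^(−k_d t_c) = 43.9 × 0.6028 = 26.46 mg/L, and at the critical point k_a D_c = k_d L, so D_c = (0.178/0.480) × 26.46 = 9.814 mg/L.
x_c = v t_c = 1.13 m/s × 2.843 d × 86400 s/d = 277600 m ≈ 278 km.

t_c ≈ 2.84 d; D_c ≈ 9.81 mg/L; x_c ≈ 278 km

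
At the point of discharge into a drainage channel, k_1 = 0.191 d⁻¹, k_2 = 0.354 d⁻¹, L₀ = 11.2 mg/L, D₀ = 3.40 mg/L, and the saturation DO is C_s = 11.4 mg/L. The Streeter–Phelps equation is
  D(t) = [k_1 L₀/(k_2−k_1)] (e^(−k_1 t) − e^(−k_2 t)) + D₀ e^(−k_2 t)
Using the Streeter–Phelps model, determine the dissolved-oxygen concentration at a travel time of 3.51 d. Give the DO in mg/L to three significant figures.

DO ≈ 7.49 mg/L

k_1 L₀/(k_2−k_1) = 0.191×11.2/(0.354−0.191) = 2.139/0.1630 = 13.12 mg/L.
e^(−k_1 t) = e^(−0.191×3.510) = 0.5115; e^(−k_2 t) = e^(−0.354×3.510) = 0.2887.
D = 13.12 × (0.5115 − 0.2887) + 3.40 × 0.2887 = 2.925 + 0.9814 = 3.906 mg/L.
DO = C_s − D = 11.4 − 3.906 = 7.494 mg/L.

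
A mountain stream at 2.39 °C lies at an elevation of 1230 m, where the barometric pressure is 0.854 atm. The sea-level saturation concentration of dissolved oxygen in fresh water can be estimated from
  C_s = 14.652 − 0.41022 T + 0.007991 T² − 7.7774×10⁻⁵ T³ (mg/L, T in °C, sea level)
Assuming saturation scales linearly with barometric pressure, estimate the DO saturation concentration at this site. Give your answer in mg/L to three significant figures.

C_s ≈ 11.7 mg/L

At sea level: C_s = 14.652 − 0.41022×2.39 + 0.007991×2.39² − 7.7774×10⁻⁵×2.39³ = 13.72 mg/L.
Pressure correction: C_s' = 13.72 × 0.854 = 11.71 mg/L.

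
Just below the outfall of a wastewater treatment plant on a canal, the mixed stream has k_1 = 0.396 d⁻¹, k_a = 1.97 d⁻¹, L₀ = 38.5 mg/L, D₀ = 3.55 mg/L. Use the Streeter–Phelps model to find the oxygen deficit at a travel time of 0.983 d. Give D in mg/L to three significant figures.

k_1 L₀/(k_a−k_1) = 0.396×38.5/(1.97−0.396) = 15.25/1.574 = 9.686 mg/L.
e^(−k_1 t) = e^(−0.396×0.9830) = 0.6776; e^(−k_a t) = e^(−1.97×0.9830) = 0.1442.
D = 9.686 × (0.6776 − 0.1442) + 3.55 × 0.1442 = 5.166 + 0.5119 = 5.678 mg/L.

D ≈ 5.68 mg/L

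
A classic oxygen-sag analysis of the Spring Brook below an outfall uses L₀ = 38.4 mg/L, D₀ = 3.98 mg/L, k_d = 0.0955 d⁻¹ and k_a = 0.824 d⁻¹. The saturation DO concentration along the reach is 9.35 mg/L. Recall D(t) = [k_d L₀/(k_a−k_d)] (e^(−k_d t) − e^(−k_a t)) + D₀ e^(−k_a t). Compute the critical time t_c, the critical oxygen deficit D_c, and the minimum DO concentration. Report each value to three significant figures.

t_c ≈ 0.812 d; D_c ≈ 4.12 mg/L; min DO ≈ 5.23 mg/L

With k_a/k_d = 8.628 and 1 − D₀(k_a−k_d)/(k_d L₀) = 0.2094,
t_c = ln(8.628 × 0.2094) / (0.824 − 0.0955) = ln(1.806) / 0.7285 = 0.5914/0.7285 = 0.8117 d.
L(t_c) = L₀ e^(−k_d t_c) = 38.4 × 0.9254 = 35.54 mg/L, and at the critical point k_a D_c = k_d L, so D_c = (0.0955/0.824) × 35.54 = 4.119 mg/L.
Minimum DO = C_s − D_c = 9.35 − 4.119 = 5.231 mg/L.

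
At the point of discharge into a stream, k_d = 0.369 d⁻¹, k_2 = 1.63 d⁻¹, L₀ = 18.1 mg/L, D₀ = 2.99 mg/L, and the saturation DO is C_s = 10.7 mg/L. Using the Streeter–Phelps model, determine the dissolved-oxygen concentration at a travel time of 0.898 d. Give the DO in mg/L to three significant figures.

k_d L₀/(k_2−k_d) = 0.369×18.1/(1.63−0.369) = 6.679/1.261 = 5.297 mg/L.
e^(−k_d t) = e^(−0.369×0.8980) = 0.7179; e^(−k_2 t) = e^(−1.63×0.8980) = 0.2314.
D = 5.297 × (0.7179 − 0.2314) + 2.99 × 0.2314 = 2.577 + 0.6918 = 3.269 mg/L.
DO = C_s − D = 10.7 − 3.269 = 7.431 mg/L.

DO ≈ 7.43 mg/L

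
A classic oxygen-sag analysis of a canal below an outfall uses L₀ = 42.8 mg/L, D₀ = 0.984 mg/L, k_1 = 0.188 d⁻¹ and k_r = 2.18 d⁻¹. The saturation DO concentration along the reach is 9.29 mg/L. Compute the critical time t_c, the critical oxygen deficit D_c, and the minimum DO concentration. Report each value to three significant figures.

At the critical point dD/dt = 0, so k_1 L₀ e^(−k_1 t) = k_r D. Substituting D(t) from the Streeter–Phelps equation and solving for t gives
t_c = ln[(k_r/k_1)(1 − D₀(k_r−k_1)/(k_1 L₀))] / (k_r−k_1).
Here k_r−k_1 = 1.992 d⁻¹ and 1 − D₀(k_r−k_1)/(k_1 L₀) = 1 − 0.984×1.992/(0.188×42.8) = 0.7564, so
t_c = ln(11.60 × 0.7564) / 1.992 = 2.171 / 1.992 = 1.090 d.
D_c = (k_1/k_r) L₀ e^(−k_1 t_c) = (0.188/2.18) × 42.8 × e^(−0.188×1.090) = 0.08624 × 42.8 × 0.8147 = 3.007 mg/L.
Minimum DO = C_s − D_c = 9.29 − 3.007 = 6.283 mg/L.

t_c ≈ 1.09 d; D_c ≈ 3.01 mg/L; min DO ≈ 6.28 mg/L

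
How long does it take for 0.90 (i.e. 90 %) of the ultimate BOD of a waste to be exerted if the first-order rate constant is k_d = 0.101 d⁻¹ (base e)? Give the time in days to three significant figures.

t ≈ 22.8 d

y/L₀ = 1 − e^(−k_d t) = 0.90 ⇒ e^(−k_d t) = 0.100
t = −ln(0.100) / 0.101 = 2.303 / 0.101 = 22.80 d.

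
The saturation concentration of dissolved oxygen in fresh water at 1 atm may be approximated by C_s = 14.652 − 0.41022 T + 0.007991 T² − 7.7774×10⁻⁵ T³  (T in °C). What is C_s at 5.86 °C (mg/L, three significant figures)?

C_s = 14.652 − 0.41022×5.86 + 0.007991×5.86² − 7.7774×10⁻⁵×5.86³ = 12.51 mg/L.

C_s ≈ 12.5 mg/L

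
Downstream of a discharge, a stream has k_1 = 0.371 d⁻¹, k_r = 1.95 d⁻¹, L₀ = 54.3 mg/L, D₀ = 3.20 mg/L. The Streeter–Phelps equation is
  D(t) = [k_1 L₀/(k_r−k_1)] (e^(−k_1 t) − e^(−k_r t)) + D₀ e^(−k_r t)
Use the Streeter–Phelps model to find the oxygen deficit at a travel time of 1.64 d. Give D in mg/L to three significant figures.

D ≈ 6.55 mg/L

k_1 L₀/(k_r−k_1) = 0.371×54.3/(1.95−0.371) = 20.15/1.579 = 12.76 mg/L.
e^(−k_1 t) = e^(−0.371×1.640) = 0.5442; e^(−k_r t) = e^(−1.95×1.640) = 0.04084.
D = 12.76 × (0.5442 − 0.04084) + 3.20 × 0.04084 = 6.422 + 0.1307 = 6.553 mg/L.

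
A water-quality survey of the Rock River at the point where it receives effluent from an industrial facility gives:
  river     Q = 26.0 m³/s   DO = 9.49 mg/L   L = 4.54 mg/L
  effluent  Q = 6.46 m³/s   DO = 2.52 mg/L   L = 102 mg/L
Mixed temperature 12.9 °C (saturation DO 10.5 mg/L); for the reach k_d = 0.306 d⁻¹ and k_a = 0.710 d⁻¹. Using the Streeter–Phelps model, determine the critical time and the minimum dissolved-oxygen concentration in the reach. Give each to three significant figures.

t_c ≈ 1.73 d; minimum DO ≈ 4.43 mg/L

Mixed DO = (26.0×9.49 + 6.46×2.52)/(26.0+6.46) = 263.0/32.46 = 8.103 mg/L.
Mixed L₀ = (26.0×4.54 + 6.46×102)/(32.46) = 777.0/32.46 = 23.94 mg/L.
Initial deficit D₀ = C_s − DO₀ = 10.5 − 8.103 = 2.397 mg/L.
t_c = (1/0.4040) ln[(0.710/0.306)(1 − 2.397×0.4040/(0.306×23.94))] = 2.475 × ln(2.013) = 1.732 d.
D_c = (0.306/0.710) × 23.94 × e^(−0.306×1.732) = 0.4310 × 23.94 × 0.5886 = 6.072 mg/L.
Minimum DO = 10.5 − 6.072 = 4.428 mg/L.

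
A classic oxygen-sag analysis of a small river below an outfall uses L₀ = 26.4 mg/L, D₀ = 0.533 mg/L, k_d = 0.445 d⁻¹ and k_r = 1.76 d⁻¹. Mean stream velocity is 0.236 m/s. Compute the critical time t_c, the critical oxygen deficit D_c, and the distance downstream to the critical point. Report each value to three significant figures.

t_c = [1/(k_r−k_d)] ln[(k_r/k_d)(1 − D₀(k_r−k_d)/(k_d L₀))]
= [1/(1.76−0.445)] ln[(1.76/0.445)(1 − 0.533×1.315/(0.445×26.4))]
= (1/1.315) ln[3.955 × 0.9403] = 0.7605 × ln(3.719) = 0.7605 × 1.313 = 0.9988 d.
D_c = (k_d/k_r) L₀ e^(−k_d t_c) = (0.445/1.76) × 26.4 × e^(−0.445×0.9988) = 0.2528 × 26.4 × 0.6412 = 4.280 mg/L.
x_c = v t_c = 0.236 m/s × 0.9988 d × 86400 s/d = 20370 m ≈ 20.4 km.

t_c ≈ 0.999 d; D_c ≈ 4.28 mg/L; x_c ≈ 20.4 km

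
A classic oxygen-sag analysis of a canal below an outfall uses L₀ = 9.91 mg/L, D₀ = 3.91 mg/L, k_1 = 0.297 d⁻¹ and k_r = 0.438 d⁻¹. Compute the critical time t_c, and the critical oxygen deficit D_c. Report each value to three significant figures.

t_c = [1/(k_r−k_1)] ln[(k_r/k_1)(1 − D₀(k_r−k_1)/(k_1 L₀))]
= [1/(0.438−0.297)] ln[(0.438/0.297)(1 − 3.91×0.1410/(0.297×9.91))]
= (1/0.1410) ln[1.475 × 0.8127] = 7.092 × ln(1.199) = 7.092 × 0.1811 = 1.284 d.
L(t_c) = L₀ e^(−k_1 t_c) = 9.91 × 0.6829 = 6.767 mg/L, and at the critical point k_r D_c = k_1 L, so D_c = (0.297/0.438) × 6.767 = 4.589 mg/L.

t_c ≈ 1.28 d; D_c ≈ 4.59 mg/L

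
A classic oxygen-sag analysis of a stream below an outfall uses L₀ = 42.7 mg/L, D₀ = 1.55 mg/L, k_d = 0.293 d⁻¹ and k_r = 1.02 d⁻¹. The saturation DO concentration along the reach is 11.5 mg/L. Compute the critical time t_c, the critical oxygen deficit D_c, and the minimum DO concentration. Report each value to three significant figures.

t_c ≈ 1.59 d; D_c ≈ 7.71 mg/L; min DO ≈ 3.79 mg/L

t_c = [1/(k_r−k_d)] ln[(k_r/k_d)(1 − D₀(k_r−k_d)/(k_d L₀))]
= [1/(1.02−0.293)] ln[(1.02/0.293)(1 − 1.55×0.7270/(0.293×42.7))]
= (1/0.7270) ln[3.481 × 0.9099] = 1.376 × ln(3.168) = 1.376 × 1.153 = 1.586 d.
D_c = (k_d/k_r) L₀ e^(−k_d t_c) = (0.293/1.02) × 42.7 × e^(−0.293×1.586) = 0.2873 × 42.7 × 0.6283 = 7.707 mg/L.
Minimum DO = C_s − D_c = 11.5 − 7.707 = 3.793 mg/L.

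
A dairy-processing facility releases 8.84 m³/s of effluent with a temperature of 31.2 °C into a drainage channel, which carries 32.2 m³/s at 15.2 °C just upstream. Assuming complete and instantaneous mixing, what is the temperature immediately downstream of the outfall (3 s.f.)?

18.6 °C

Flow-weighted mixing: C = (Q_r C_r + Q_w C_w)/(Q_r + Q_w)
= (32.2×15.2 + 8.84×31.2)/(32.2 + 8.84) = 765.2/41.04 = 18.65 °C.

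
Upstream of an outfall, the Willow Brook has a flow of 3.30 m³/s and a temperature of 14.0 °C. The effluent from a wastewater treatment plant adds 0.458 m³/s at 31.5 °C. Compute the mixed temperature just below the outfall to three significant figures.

Flow-weighted mixing: C = (Q_r C_r + Q_w C_w)/(Q_r + Q_w)
= (3.30×14.0 + 0.458×31.5)/(3.30 + 0.458) = 60.63/3.758 = 16.13 °C.

16.1 °C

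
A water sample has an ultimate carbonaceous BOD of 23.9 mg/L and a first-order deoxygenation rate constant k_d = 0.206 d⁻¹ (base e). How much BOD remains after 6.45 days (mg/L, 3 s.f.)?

L_t = L₀ e^(−k_d t) = 23.9 × e^(−0.206×6.45) = 23.9 × 0.2648 = 6.329 mg/L.

L ≈ 6.33 mg/L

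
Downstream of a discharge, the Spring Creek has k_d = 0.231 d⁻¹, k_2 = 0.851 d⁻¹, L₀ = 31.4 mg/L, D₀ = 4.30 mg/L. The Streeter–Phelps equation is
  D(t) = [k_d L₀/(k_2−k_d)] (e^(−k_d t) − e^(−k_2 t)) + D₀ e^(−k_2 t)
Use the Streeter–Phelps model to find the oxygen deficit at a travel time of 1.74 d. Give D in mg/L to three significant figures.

D ≈ 6.14 mg/L

k_d L₀/(k_2−k_d) = 0.231×31.4/(0.851−0.231) = 7.253/0.6200 = 11.70 mg/L.
e^(−k_d t) = e^(−0.231×1.740) = 0.6690; e^(−k_2 t) = e^(−0.851×1.740) = 0.2275.
D = 11.70 × (0.6690 − 0.2275) + 4.30 × 0.2275 = 5.166 + 0.9781 = 6.144 mg/L.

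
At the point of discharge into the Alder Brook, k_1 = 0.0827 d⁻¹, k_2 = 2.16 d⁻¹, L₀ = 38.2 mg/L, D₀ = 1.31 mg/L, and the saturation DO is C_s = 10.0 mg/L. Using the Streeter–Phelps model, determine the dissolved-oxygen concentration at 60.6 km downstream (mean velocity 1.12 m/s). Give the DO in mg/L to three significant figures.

Travel time t = x/v = 60.6 km / (1.12 m/s) = 60600 m / 1.12 m/s = 54110 s = 0.6262 d.
k_1 L₀/(k_2−k_1) = 0.0827×38.2/(2.16−0.0827) = 3.159/2.077 = 1.521 mg/L.
e^(−k_1 t) = e^(−0.0827×0.6262) = 0.9495; e^(−k_2 t) = e^(−2.16×0.6262) = 0.2585.
D = 1.521 × (0.9495 − 0.2585) + 1.31 × 0.2585 = 1.051 + 0.3387 = 1.390 mg/L.
DO = C_s − D = 10.0 − 1.390 = 8.610 mg/L.

DO ≈ 8.61 mg/L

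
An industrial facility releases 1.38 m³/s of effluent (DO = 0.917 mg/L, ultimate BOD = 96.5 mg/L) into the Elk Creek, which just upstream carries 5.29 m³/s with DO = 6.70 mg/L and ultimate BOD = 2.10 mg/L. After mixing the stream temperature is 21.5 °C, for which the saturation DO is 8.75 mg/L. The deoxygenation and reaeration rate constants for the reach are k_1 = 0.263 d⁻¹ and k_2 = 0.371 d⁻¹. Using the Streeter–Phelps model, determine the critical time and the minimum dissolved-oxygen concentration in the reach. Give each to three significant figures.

t_c ≈ 2.60 d; minimum DO ≈ 1.00 mg/L

Mixed DO = (5.29×6.70 + 1.38×0.917)/(5.29+1.38) = 36.71/6.670 = 5.504 mg/L.
Mixed L₀ = (5.29×2.10 + 1.38×96.5)/(6.670) = 144.3/6.670 = 21.63 mg/L.
Initial deficit D₀ = C_s − DO₀ = 8.75 − 5.504 = 3.246 mg/L.
t_c = (1/0.1080) ln[(0.371/0.263)(1 − 3.246×0.1080/(0.263×21.63))] = 9.259 × ln(1.324) = 2.597 d.
D_c = (0.263/0.371) × 21.63 × e^(−0.263×2.597) = 0.7089 × 21.63 × 0.5051 = 7.746 mg/L.
Minimum DO = 8.75 − 7.746 = 1.004 mg/L.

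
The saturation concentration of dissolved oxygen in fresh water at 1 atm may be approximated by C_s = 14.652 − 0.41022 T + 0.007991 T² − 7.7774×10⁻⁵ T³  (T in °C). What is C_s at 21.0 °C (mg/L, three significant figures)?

C_s = 14.652 − 0.41022×21.0 + 0.007991×21.0² − 7.7774×10⁻⁵×21.0³ = 8.841 mg/L.

C_s ≈ 8.84 mg/L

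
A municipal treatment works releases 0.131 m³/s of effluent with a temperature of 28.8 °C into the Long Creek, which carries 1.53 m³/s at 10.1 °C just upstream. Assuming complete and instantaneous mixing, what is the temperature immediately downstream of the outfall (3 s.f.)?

Flow-weighted mixing: C = (Q_r C_r + Q_w C_w)/(Q_r + Q_w)
= (1.53×10.1 + 0.131×28.8)/(1.53 + 0.131) = 19.23/1.661 = 11.57 °C.

11.6 °C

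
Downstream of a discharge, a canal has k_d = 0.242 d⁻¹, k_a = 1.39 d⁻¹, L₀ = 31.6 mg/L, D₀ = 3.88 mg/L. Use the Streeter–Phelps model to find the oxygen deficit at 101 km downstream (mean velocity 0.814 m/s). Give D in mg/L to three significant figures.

D ≈ 4.33 mg/L

Travel time t = x/v = 101 km / (0.814 m/s) = 101000 m / 0.814 m/s = 124100 s = 1.436 d.
k_d L₀/(k_a−k_d) = 0.242×31.6/(1.39−0.242) = 7.647/1.148 = 6.661 mg/L.
e^(−k_d t) = e^(−0.242×1.436) = 0.7064; e^(−k_a t) = e^(−1.39×1.436) = 0.1359.
D = 6.661 × (0.7064 − 0.1359) + 3.88 × 0.1359 = 3.801 + 0.5271 = 4.328 mg/L.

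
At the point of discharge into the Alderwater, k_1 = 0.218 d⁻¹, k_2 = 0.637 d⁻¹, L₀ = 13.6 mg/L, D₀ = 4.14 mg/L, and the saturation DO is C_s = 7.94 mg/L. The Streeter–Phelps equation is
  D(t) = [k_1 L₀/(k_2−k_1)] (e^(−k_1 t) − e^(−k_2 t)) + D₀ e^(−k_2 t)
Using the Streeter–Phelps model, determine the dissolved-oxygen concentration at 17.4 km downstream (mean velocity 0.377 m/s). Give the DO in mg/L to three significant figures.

DO ≈ 3.73 mg/L

Travel time t = x/v = 17.4 km / (0.377 m/s) = 17400 m / 0.377 m/s = 46150 s = 0.5342 d.
k_1 L₀/(k_2−k_1) = 0.218×13.6/(0.637−0.218) = 2.965/0.4190 = 7.076 mg/L.
e^(−k_1 t) = e^(−0.218×0.5342) = 0.8901; e^(−k_2 t) = e^(−0.637×0.5342) = 0.7116.
D = 7.076 × (0.8901 − 0.7116) + 4.14 × 0.7116 = 1.263 + 2.946 = 4.209 mg/L.
DO = C_s − D = 7.94 − 4.209 = 3.731 mg/L.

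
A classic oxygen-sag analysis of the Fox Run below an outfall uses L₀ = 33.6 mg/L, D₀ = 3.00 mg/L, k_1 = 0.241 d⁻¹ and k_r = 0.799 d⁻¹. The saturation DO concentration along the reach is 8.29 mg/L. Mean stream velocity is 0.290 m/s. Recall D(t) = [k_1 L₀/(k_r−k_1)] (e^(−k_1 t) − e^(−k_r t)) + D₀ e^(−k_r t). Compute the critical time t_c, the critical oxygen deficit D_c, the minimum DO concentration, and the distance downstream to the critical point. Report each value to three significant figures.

t_c ≈ 1.73 d; D_c ≈ 6.67 mg/L; min DO ≈ 1.62 mg/L; x_c ≈ 43.4 km

With k_r/k_1 = 3.315 and 1 − D₀(k_r−k_1)/(k_1 L₀) = 0.7933,
t_c = ln(3.315 × 0.7933) / (0.799 − 0.241) = ln(2.630) / 0.5580 = 0.9670/0.5580 = 1.733 d.
L(t_c) = L₀ e^(−k_1 t_c) = 33.6 × 0.6586 = 22.13 mg/L, and at the critical point k_r D_c = k_1 L, so D_c = (0.241/0.799) × 22.13 = 6.675 mg/L.
Minimum DO = C_s − D_c = 8.29 − 6.675 = 1.615 mg/L.
x_c = v t_c = 0.290 m/s × 1.733 d × 86400 s/d = 43420 m ≈ 43.4 km.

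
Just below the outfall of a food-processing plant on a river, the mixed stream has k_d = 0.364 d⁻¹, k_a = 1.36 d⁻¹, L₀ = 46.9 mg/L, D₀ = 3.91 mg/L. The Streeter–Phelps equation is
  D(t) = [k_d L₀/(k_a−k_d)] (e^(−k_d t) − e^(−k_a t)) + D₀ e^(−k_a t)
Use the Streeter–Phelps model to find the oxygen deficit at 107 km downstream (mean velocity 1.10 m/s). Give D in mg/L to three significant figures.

D ≈ 8.52 mg/L

Travel time t = x/v = 107 km / (1.10 m/s) = 107000 m / 1.10 m/s = 97270 s = 1.126 d.
k_d L₀/(k_a−k_d) = 0.364×46.9/(1.36−0.364) = 17.07/0.9960 = 17.14 mg/L.
e^(−k_d t) = e^(−0.364×1.126) = 0.6638; e^(−k_a t) = e^(−1.36×1.126) = 0.2163.
D = 17.14 × (0.6638 − 0.2163) + 3.91 × 0.2163 = 7.670 + 0.8457 = 8.516 mg/L.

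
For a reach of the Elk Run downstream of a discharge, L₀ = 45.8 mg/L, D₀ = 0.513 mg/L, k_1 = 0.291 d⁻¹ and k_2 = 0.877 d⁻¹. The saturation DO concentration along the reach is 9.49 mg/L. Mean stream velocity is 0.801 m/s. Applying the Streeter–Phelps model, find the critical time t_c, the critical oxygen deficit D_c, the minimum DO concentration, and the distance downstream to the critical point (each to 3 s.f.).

t_c = [1/(k_2−k_1)] ln[(k_2/k_1)(1 − D₀(k_2−k_1)/(k_1 L₀))]
= [1/(0.877−0.291)] ln[(0.877/0.291)(1 − 0.513×0.5860/(0.291×45.8))]
= (1/0.5860) ln[3.014 × 0.9774] = 1.706 × ln(2.946) = 1.706 × 1.080 = 1.844 d.
D_c = (k_1/k_2) L₀ e^(−k_1 t_c) = (0.291/0.877) × 45.8 × e^(−0.291×1.844) = 0.3318 × 45.8 × 0.5848 = 8.887 mg/L.
Minimum DO = C_s − D_c = 9.49 − 8.887 = 0.6029 mg/L.
x_c = v t_c = 0.801 m/s × 1.844 d × 86400 s/d = 127600 m ≈ 128 km.

t_c ≈ 1.84 d; D_c ≈ 8.89 mg/L; min DO ≈ 0.603 mg/L; x_c ≈ 128 km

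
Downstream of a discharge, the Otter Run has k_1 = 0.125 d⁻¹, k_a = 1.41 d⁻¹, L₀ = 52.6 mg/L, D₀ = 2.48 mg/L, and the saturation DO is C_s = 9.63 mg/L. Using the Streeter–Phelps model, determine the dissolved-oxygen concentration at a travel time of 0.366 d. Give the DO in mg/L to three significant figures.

k_1 L₀/(k_a−k_1) = 0.125×52.6/(1.41−0.125) = 6.575/1.285 = 5.117 mg/L.
e^(−k_1 t) = e^(−0.125×0.3660) = 0.9553; e^(−k_a t) = e^(−1.41×0.3660) = 0.5969.
D = 5.117 × (0.9553 − 0.5969) + 2.48 × 0.5969 = 1.834 + 1.480 = 3.314 mg/L.
DO = C_s − D = 9.63 − 3.314 = 6.316 mg/L.

DO ≈ 6.32 mg/L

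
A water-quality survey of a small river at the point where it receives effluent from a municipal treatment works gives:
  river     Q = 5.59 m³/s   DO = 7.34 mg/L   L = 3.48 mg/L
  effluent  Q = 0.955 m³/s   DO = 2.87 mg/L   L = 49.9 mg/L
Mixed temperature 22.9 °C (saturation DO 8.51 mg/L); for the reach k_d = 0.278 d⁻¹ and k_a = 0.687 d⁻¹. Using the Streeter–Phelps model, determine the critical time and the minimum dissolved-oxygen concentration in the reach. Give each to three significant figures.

Mixed DO = (5.59×7.34 + 0.955×2.87)/(5.59+0.955) = 43.77/6.545 = 6.688 mg/L.
Mixed L₀ = (5.59×3.48 + 0.955×49.9)/(6.545) = 67.11/6.545 = 10.25 mg/L.
Initial deficit D₀ = C_s − DO₀ = 8.51 − 6.688 = 1.822 mg/L.
t_c = (1/0.4090) ln[(0.687/0.278)(1 − 1.822×0.4090/(0.278×10.25))] = 2.445 × ln(1.825) = 1.471 d.
D_c = (0.278/0.687) × 10.25 × e^(−0.278×1.471) = 0.4047 × 10.25 × 0.6644 = 2.756 mg/L.
Minimum DO = 8.51 − 2.756 = 5.754 mg/L.

t_c ≈ 1.47 d; minimum DO ≈ 5.75 mg/L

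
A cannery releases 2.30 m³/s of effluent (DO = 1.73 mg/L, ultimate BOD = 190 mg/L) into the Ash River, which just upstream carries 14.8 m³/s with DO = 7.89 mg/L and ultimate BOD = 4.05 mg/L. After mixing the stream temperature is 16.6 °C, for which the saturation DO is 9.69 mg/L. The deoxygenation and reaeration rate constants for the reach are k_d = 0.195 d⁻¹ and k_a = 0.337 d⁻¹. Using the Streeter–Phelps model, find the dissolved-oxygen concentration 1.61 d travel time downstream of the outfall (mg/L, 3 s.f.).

Mixed DO = (14.8×7.89 + 2.30×1.73)/(14.8+2.30) = 120.8/17.10 = 7.061 mg/L.
Mixed L₀ = (14.8×4.05 + 2.30×190)/(17.10) = 496.9/17.10 = 29.06 mg/L.
Initial deficit D₀ = C_s − DO₀ = 9.69 − 7.061 = 2.629 mg/L.
D(1.61) = [0.195×29.06/(0.337−0.195)](e^(−0.195×1.61) − e^(−0.337×1.61)) + 2.629 e^(−0.337×1.61)
= 39.91 × (0.7306 − 0.5813) + 2.629 × 0.5813 = 7.486 mg/L.
DO = 9.69 − 7.486 = 2.204 mg/L.

DO ≈ 2.20 mg/L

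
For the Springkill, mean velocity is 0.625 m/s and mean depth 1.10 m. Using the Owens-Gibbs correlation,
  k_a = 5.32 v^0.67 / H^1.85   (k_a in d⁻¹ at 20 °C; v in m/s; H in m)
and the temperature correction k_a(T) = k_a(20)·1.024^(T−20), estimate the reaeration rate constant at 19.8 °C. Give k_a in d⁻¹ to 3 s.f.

k_a ≈ 3.24 d⁻¹

k_a(20) = 5.32 × 0.625^0.67 / 1.10^1.85 = 5.32 × 0.7299 / 1.193 = 3.255 d⁻¹.
k_a(19.8) = 3.255 × 1.024^(19.8−20) = 3.255 × 0.9953 = 3.240 d⁻¹.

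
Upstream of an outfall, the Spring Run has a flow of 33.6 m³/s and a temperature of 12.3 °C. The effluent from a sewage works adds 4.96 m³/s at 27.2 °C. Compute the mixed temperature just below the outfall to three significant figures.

Flow-weighted mixing: C = (Q_r C_r + Q_w C_w)/(Q_r + Q_w)
= (33.6×12.3 + 4.96×27.2)/(33.6 + 4.96) = 548.2/38.56 = 14.22 °C.

14.2 °C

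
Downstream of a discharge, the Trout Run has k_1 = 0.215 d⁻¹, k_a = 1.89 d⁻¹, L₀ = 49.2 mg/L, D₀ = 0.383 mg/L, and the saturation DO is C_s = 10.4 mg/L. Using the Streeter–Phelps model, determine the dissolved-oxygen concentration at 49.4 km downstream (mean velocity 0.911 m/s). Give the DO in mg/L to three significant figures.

Travel time t = x/v = 49.4 km / (0.911 m/s) = 49400 m / 0.911 m/s = 54230 s = 0.6276 d.
k_1 L₀/(k_a−k_1) = 0.215×49.2/(1.89−0.215) = 10.58/1.675 = 6.315 mg/L.
e^(−k_1 t) = e^(−0.215×0.6276) = 0.8738; e^(−k_a t) = e^(−1.89×0.6276) = 0.3054.
D = 6.315 × (0.8738 − 0.3054) + 0.383 × 0.3054 = 3.590 + 0.1170 = 3.706 mg/L.
DO = C_s − D = 10.4 − 3.706 = 6.694 mg/L.

DO ≈ 6.69 mg/L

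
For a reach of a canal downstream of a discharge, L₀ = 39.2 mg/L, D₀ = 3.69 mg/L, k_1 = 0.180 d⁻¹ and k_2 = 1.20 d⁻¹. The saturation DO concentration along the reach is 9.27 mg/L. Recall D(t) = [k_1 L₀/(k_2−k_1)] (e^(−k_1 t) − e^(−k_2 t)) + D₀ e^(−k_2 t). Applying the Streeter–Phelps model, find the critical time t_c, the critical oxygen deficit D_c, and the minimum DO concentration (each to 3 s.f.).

t_c ≈ 1.11 d; D_c ≈ 4.81 mg/L; min DO ≈ 4.46 mg/L

With k_2/k_1 = 6.667 and 1 − D₀(k_2−k_1)/(k_1 L₀) = 0.4666,
t_c = ln(6.667 × 0.4666) / (1.20 − 0.180) = ln(3.111) / 1.020 = 1.135/1.020 = 1.113 d.
L(t_c) = L₀ e^(−k_1 t_c) = 39.2 × 0.8185 = 32.09 mg/L, and at the critical point k_2 D_c = k_1 L, so D_c = (0.180/1.20) × 32.09 = 4.813 mg/L.
Minimum DO = C_s − D_c = 9.27 − 4.813 = 4.457 mg/L.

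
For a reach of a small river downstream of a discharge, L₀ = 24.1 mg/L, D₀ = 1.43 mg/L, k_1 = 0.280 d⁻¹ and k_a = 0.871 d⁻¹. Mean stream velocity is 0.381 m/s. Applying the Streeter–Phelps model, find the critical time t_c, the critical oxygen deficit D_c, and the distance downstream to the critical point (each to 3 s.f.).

t_c ≈ 1.69 d; D_c ≈ 4.82 mg/L; x_c ≈ 55.8 km

At the critical point dD/dt = 0, so k_1 L₀ e^(−k_1 t) = k_a D. Substituting D(t) from the Streeter–Phelps equation and solving for t gives
t_c = ln[(k_a/k_1)(1 − D₀(k_a−k_1)/(k_1 L₀))] / (k_a−k_1).
Here k_a−k_1 = 0.5910 d⁻¹ and 1 − D₀(k_a−k_1)/(k_1 L₀) = 1 − 1.43×0.5910/(0.280×24.1) = 0.8748, so
t_c = ln(3.111 × 0.8748) / 0.5910 = 1.001 / 0.5910 = 1.694 d.
L(t_c) = L₀ e^(−k_1 t_c) = 24.1 × 0.6223 = 15.00 mg/L, and at the critical point k_a D_c = k_1 L, so D_c = (0.280/0.871) × 15.00 = 4.822 mg/L.
x_c = v t_c = 0.381 m/s × 1.694 d × 86400 s/d = 55760 m ≈ 55.8 km.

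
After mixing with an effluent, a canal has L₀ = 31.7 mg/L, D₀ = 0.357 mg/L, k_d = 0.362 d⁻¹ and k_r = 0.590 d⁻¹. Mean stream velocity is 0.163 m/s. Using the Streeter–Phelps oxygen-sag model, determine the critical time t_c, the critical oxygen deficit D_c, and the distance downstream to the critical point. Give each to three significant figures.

At the critical point dD/dt = 0, so k_d L₀ e^(−k_d t) = k_r D. Substituting D(t) from the Streeter–Phelps equation and solving for t gives
t_c = ln[(k_r/k_d)(1 − D₀(k_r−k_d)/(k_d L₀))] / (k_r−k_d).
Here k_r−k_d = 0.2280 d⁻¹ and 1 − D₀(k_r−k_d)/(k_d L₀) = 1 − 0.357×0.2280/(0.362×31.7) = 0.9929, so
t_c = ln(1.630 × 0.9929) / 0.2280 = 0.4814 / 0.2280 = 2.111 d.
D_c = (k_d/k_r) L₀ e^(−k_d t_c) = (0.362/0.590) × 31.7 × e^(−0.362×2.111) = 0.6136 × 31.7 × 0.4657 = 9.057 mg/L.
x_c = v t_c = 0.163 m/s × 2.111 d × 86400 s/d = 29730 m ≈ 29.7 km.

t_c ≈ 2.11 d; D_c ≈ 9.06 mg/L; x_c ≈ 29.7 km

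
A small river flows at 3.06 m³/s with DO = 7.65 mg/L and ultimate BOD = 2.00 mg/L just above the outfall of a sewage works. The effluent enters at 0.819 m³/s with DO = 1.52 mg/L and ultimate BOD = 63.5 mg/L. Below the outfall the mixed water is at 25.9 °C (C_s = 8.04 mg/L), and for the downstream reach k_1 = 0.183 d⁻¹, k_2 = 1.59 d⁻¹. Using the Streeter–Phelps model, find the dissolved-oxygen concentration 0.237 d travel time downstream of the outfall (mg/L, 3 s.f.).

DO ≈ 6.36 mg/L

Mixed DO = (3.06×7.65 + 0.819×1.52)/(3.06+0.819) = 24.65/3.879 = 6.356 mg/L.
Mixed L₀ = (3.06×2.00 + 0.819×63.5)/(3.879) = 58.13/3.879 = 14.98 mg/L.
Initial deficit D₀ = C_s − DO₀ = 8.04 − 6.356 = 1.684 mg/L.
D(0.237) = [0.183×14.98/(1.59−0.183)](e^(−0.183×0.237) − e^(−1.59×0.237)) + 1.684 e^(−1.59×0.237)
= 1.949 × (0.9576 − 0.6860) + 1.684 × 0.6860 = 1.685 mg/L.
DO = 8.04 − 1.685 = 6.355 mg/L.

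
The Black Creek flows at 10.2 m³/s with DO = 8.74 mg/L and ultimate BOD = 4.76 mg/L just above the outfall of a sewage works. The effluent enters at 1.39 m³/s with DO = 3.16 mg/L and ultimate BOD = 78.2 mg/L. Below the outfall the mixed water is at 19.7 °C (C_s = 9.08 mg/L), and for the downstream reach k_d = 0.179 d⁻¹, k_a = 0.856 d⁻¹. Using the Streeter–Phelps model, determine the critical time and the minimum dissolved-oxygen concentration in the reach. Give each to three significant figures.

t_c ≈ 1.82 d; minimum DO ≈ 7.03 mg/L

Mixed DO = (10.2×8.74 + 1.39×3.16)/(10.2+1.39) = 93.54/11.59 = 8.071 mg/L.
Mixed L₀ = (10.2×4.76 + 1.39×78.2)/(11.59) = 157.2/11.59 = 13.57 mg/L.
Initial deficit D₀ = C_s − DO₀ = 9.08 − 8.071 = 1.009 mg/L.
t_c = (1/0.6770) ln[(0.856/0.179)(1 − 1.009×0.6770/(0.179×13.57))] = 1.477 × ln(3.437) = 1.824 d.
D_c = (0.179/0.856) × 13.57 × e^(−0.179×1.824) = 0.2091 × 13.57 × 0.7215 = 2.047 mg/L.
Minimum DO = 9.08 − 2.047 = 7.033 mg/L.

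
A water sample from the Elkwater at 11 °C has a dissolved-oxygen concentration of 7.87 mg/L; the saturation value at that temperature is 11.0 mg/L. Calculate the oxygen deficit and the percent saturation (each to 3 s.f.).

D = C_s − C = 11.0 − 7.87 = 3.13 mg/L.
% saturation = 7.87/11.0 × 100 = 71.5 %.

D ≈ 3.13 mg/L; 71.5 % saturation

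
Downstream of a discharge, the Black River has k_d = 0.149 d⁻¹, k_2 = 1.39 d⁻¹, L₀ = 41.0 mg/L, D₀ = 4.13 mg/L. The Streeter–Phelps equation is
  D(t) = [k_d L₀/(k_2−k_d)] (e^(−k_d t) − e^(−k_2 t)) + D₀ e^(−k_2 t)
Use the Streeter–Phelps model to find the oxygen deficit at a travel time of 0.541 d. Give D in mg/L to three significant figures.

D ≈ 4.17 mg/L

k_d L₀/(k_2−k_d) = 0.149×41.0/(1.39−0.149) = 6.109/1.241 = 4.923 mg/L.
e^(−k_d t) = e^(−0.149×0.5410) = 0.9226; e^(−k_2 t) = e^(−1.39×0.5410) = 0.4714.
D = 4.923 × (0.9226 − 0.4714) + 4.13 × 0.4714 = 2.221 + 1.947 = 4.168 mg/L.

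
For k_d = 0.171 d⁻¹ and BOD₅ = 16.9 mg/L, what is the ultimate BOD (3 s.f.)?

L₀ ≈ 29.4 mg/L

BOD₅ = L₀(1 − e^(−5k_d)) ⇒ L₀ = BOD₅ / (1 − e^(−5×0.171))
= 16.9 / (1 − 0.4253) = 16.9 / 0.5747 = 29.41 mg/L.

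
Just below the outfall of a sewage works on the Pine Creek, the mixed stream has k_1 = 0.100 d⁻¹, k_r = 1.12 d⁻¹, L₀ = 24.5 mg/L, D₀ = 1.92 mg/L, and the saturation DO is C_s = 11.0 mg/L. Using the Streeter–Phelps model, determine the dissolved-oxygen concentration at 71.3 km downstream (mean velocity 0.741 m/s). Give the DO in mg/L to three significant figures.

DO ≈ 8.99 mg/L

Travel time t = x/v = 71.3 km / (0.741 m/s) = 71300 m / 0.741 m/s = 96220 s = 1.114 d.
k_1 L₀/(k_r−k_1) = 0.100×24.5/(1.12−0.100) = 2.450/1.020 = 2.402 mg/L.
e^(−k_1 t) = e^(−0.100×1.114) = 0.8946; e^(−k_r t) = e^(−1.12×1.114) = 0.2873.
D = 2.402 × (0.8946 − 0.2873) + 1.92 × 0.2873 = 1.459 + 0.5516 = 2.010 mg/L.
DO = C_s − D = 11.0 − 2.010 = 8.990 mg/L.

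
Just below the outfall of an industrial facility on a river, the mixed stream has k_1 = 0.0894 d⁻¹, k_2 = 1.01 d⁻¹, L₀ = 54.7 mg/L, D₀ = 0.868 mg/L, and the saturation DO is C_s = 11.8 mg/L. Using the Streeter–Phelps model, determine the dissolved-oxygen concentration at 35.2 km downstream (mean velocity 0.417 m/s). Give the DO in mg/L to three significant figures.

Travel time t = x/v = 35.2 km / (0.417 m/s) = 35200 m / 0.417 m/s = 84410 s = 0.9770 d.
k_1 L₀/(k_2−k_1) = 0.0894×54.7/(1.01−0.0894) = 4.890/0.9206 = 5.312 mg/L.
e^(−k_1 t) = e^(−0.0894×0.9770) = 0.9164; e^(−k_2 t) = e^(−1.01×0.9770) = 0.3728.
D = 5.312 × (0.9164 − 0.3728) + 0.868 × 0.3728 = 2.887 + 0.3236 = 3.211 mg/L.
DO = C_s − D = 11.8 − 3.211 = 8.589 mg/L.

DO ≈ 8.59 mg/L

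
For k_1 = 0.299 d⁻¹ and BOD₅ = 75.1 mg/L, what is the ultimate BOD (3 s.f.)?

BOD₅ = L₀(1 − e^(−5k_1)) ⇒ L₀ = BOD₅ / (1 − e^(−5×0.299))
= 75.1 / (1 − 0.2242) = 75.1 / 0.7758 = 96.81 mg/L.

L₀ ≈ 96.8 mg/L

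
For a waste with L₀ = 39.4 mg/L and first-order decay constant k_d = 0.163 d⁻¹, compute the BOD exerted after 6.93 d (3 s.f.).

y ≈ 26.7 mg/L

y_t = L₀(1 − e^(−k_d t)) = 39.4 × (1 − e^(−0.163×6.93))
= 39.4 × (1 − 0.3232) = 39.4 × 0.6768 = 26.67 mg/L.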